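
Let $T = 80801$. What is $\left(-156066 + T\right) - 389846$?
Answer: $-465111$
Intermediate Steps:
$\left(-156066 + T\right) - 389846 = \left(-156066 + 80801\right) - 389846 = -75265 - 389846 = -465111$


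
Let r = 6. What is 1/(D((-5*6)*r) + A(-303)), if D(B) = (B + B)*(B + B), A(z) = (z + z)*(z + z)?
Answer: 1/496836 ≈ 2.0127e-6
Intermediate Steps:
A(z) = 4*z² (A(z) = (2*z)*(2*z) = 4*z²)
D(B) = 4*B² (D(B) = (2*B)*(2*B) = 4*B²)
1/(D((-5*6)*r) + A(-303)) = 1/(4*(-5*6*6)² + 4*(-303)²) = 1/(4*(-30*6)² + 4*91809) = 1/(4*(-180)² + 367236) = 1/(4*32400 + 367236) = 1/(129600 + 367236) = 1/496836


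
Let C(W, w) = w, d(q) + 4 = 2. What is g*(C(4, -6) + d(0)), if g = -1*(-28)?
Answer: -224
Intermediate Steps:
d(q) = -2 (d(q) = -4 + 2 = -2)
g = 28
g*(C(4, -6) + d(0)) = 28*(-6 - 2) = 28*(-8) = -224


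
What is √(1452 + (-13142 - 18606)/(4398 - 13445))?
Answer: 2*√29782705906/9047 ≈ 38.151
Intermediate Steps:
√(1452 + (-13142 - 18606)/(4398 - 13445)) = √(1452 - 31748/(-9047)) = √(1452 - 31748*(-1/9047)) = √(1452 + 31748/9047) = √(13167992/9047) = 2*√29782705906/9047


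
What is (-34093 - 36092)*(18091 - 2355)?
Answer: -1104431160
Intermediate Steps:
(-34093 - 36092)*(18091 - 2355) = -70185*15736 = -1104431160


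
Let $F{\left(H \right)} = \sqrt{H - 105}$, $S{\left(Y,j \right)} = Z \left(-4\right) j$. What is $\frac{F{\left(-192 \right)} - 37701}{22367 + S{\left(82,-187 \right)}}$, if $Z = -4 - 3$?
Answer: $- \frac{37701}{17131} + \frac{3 i \sqrt{33}}{17131} \approx -2.2007 + 0.001006 i$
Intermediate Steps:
$Z = -7$
$S{\left(Y,j \right)} = 28 j$ ($S{\left(Y,j \right)} = \left(-7\right) \left(-4\right) j = 28 j$)
$F{\left(H \right)} = \sqrt{-105 + H}$
$\frac{F{\left(-192 \right)} - 37701}{22367 + S{\left(82,-187 \right)}} = \frac{\sqrt{-105 - 192} - 37701}{22367 + 28 \left(-187\right)} = \frac{\sqrt{-297} - 37701}{22367 - 5236} = \frac{3 i \sqrt{33} - 37701}{17131} = \left(-37701 + 3 i \sqrt{33}\right) \frac{1}{17131} = - \frac{37701}{17131} + \frac{3 i \sqrt{33}}{17131}$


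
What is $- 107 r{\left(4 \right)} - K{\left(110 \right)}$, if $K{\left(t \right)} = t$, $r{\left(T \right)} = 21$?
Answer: $-2357$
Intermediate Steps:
$- 107 r{\left(4 \right)} - K{\left(110 \right)} = \left(-107\right) 21 - 110 = -2247 - 110 = -2357$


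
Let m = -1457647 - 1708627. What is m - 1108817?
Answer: -4275091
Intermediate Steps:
m = -3166274
m - 1108817 = -3166274 - 1108817 = -4275091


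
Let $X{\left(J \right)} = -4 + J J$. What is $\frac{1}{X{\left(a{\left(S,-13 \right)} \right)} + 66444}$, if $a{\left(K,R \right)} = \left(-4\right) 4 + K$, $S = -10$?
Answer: $\frac{1}{67116} \approx 1.49 \cdot 10^{-5}$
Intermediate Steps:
$a{\left(K,R \right)} = -16 + K$
$X{\left(J \right)} = -4 + J^{2}$
$\frac{1}{X{\left(a{\left(S,-13 \right)} \right)} + 66444} = \frac{1}{\left(-4 + \left(-16 - 10\right)^{2}\right) + 66444} = \frac{1}{\left(-4 + \left(-26\right)^{2}\right) + 66444} = \frac{1}{\left(-4 + 676\right) + 66444} = \frac{1}{672 + 66444} = \frac{1}{67116}$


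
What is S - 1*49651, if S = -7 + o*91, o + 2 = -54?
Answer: -54754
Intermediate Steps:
o = -56 (o = -2 - 54 = -56)
S = -5103 (S = -7 - 56*91 = -7 - 5096 = -5103)
S - 1*49651 = -5103 - 1*49651 = -5103 - 49651 = -54754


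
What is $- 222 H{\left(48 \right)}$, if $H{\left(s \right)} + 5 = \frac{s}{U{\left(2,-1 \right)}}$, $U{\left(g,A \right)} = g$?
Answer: $-4218$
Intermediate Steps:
$H{\left(s \right)} = -5 + \frac{s}{2}$
$- 222 H{\left(48 \right)} = - 222 \left(-5 + \frac{1}{2} \cdot 48\right) = - 222 \left(-5 + 24\right) = \left(-222\right) 19 = -4218$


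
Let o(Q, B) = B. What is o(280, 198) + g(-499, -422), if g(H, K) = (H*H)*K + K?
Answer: -105078646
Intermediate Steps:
g(H, K) = K + K*H² (g(H, K) = H²*K + K = K*H² + K = K + K*H²)
o(280, 198) + g(-499, -422) = 198 - 422*(1 + (-499)²) = 198 - 422*(1 + 249001) = 198 - 422*249002 = 198 - 105078844 = -105078646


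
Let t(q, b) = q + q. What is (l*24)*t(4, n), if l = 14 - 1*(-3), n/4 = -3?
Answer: 3264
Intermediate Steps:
n = -12 (n = 4*(-3) = -12)
t(q, b) = 2*q
l = 17 (l = 14 + 3 = 17)
(l*24)*t(4, n) = (17*24)*(2*4) = 408*8 = 3264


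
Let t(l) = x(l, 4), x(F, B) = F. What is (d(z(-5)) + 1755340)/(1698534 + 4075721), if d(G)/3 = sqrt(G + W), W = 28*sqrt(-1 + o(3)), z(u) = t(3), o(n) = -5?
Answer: 351068/1154851 + 3*sqrt(3 + 28*I*sqrt(6))/5774255 ≈ 0.304 + 2.9767e-6*I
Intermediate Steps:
t(l) = l
z(u) = 3
W = 28*I*sqrt(6) (W = 28*sqrt(-1 - 5) = 28*sqrt(-6) = 28*(I*sqrt(6)) = 28*I*sqrt(6) ≈ 68.586*I)
d(G) = 3*sqrt(G + 28*I*sqrt(6))
(d(z(-5)) + 1755340)/(1698534 + 4075721) = (3*sqrt(3 + 28*I*sqrt(6)) + 1755340)/(1698534 + 4075721) = (1755340 + 3*sqrt(3 + 28*I*sqrt(6)))/5774255 = (1755340 + 3*sqrt(3 + 28*I*sqrt(6)))*(1/5774255) = 351068/1154851 + 3*sqrt(3 + 28*I*sqrt(6))/5774255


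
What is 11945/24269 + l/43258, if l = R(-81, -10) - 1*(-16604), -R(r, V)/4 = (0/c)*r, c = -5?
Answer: 459839643/524914201 ≈ 0.87603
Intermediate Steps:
R(r, V) = 0 (R(r, V) = -4*0/(-5)*r = -4*0*(-⅕)*r = -0*r = -4*0 = 0)
l = 16604 (l = 0 - 1*(-16604) = 0 + 16604 = 16604)
11945/24269 + l/43258 = 11945/24269 + 16604/43258 = 11945*(1/24269) + 16604*(1/43258) = 11945/24269 + 8302/21629 = 459839643/524914201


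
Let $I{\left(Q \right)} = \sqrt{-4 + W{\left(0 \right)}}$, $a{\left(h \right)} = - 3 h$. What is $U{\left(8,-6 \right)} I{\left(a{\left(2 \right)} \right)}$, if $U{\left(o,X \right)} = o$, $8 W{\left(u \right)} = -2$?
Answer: $4 i \sqrt{17} \approx 16.492 i$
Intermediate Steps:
$W{\left(u \right)} = - \frac{1}{4}$ ($W{\left(u \right)} = \frac{1}{8} \left(-2\right) = - \frac{1}{4}$)
$I{\left(Q \right)} = \frac{i \sqrt{17}}{2}$ ($I{\left(Q \right)} = \sqrt{-4 - \frac{1}{4}} = \sqrt{- \frac{17}{4}} = \frac{i \sqrt{17}}{2}$)
$U{\left(8,-6 \right)} I{\left(a{\left(2 \right)} \right)} = 8 \frac{i \sqrt{17}}{2} = 4 i \sqrt{17}$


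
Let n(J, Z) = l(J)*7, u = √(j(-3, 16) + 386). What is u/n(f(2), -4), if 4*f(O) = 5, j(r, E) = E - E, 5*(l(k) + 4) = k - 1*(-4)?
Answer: -20*√386/413 ≈ -0.95142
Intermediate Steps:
l(k) = -16/5 + k/5 (l(k) = -4 + (k - 1*(-4))/5 = -4 + (k + 4)/5 = -4 + (4 + k)/5 = -4 + (⅘ + k/5) = -16/5 + k/5)
j(r, E) = 0
u = √386 (u = √(0 + 386) = √386 ≈ 19.647)
f(O) = 5/4 (f(O) = (¼)*5 = 5/4)
n(J, Z) = -112/5 + 7*J/5 (n(J, Z) = (-16/5 + J/5)*7 = -112/5 + 7*J/5)
u/n(f(2), -4) = √386/(-112/5 + (7/5)*(5/4)) = √386/(-112/5 + 7/4) = √386/(-413/20) = √386*(-20/413) = -20*√386/413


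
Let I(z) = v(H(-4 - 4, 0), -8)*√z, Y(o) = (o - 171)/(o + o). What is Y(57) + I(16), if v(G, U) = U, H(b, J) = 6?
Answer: -33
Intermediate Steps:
Y(o) = (-171 + o)/(2*o) (Y(o) = (-171 + o)/((2*o)) = (-171 + o)*(1/(2*o)) = (-171 + o)/(2*o))
I(z) = -8*√z
Y(57) + I(16) = (½)*(-171 + 57)/57 - 8*√16 = (½)*(1/57)*(-114) - 8*4 = -1 - 32 = -33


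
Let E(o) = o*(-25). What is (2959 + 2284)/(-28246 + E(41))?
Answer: -5243/29271 ≈ -0.17912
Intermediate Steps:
E(o) = -25*o
(2959 + 2284)/(-28246 + E(41)) = (2959 + 2284)/(-28246 - 25*41) = 5243/(-28246 - 1025) = 5243/(-29271) = 5243*(-1/29271) = -5243/29271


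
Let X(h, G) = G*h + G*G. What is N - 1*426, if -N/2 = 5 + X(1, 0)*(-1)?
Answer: -436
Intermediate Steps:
X(h, G) = G**2 + G*h (X(h, G) = G*h + G**2 = G**2 + G*h)
N = -10 (N = -2*(5 + (0*(0 + 1))*(-1)) = -2*(5 + (0*1)*(-1)) = -2*(5 + 0*(-1)) = -2*(5 + 0) = -2*5 = -10)
N - 1*426 = -10 - 1*426 = -10 - 426 = -436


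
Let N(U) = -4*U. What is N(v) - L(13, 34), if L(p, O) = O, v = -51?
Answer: 170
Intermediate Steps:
N(v) - L(13, 34) = -4*(-51) - 1*34 = 204 - 34 = 170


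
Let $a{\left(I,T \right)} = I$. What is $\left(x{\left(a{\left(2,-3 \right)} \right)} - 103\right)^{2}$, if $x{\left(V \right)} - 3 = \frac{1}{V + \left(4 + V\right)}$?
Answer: $\frac{638401}{64} \approx 9975.0$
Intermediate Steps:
$x{\left(V \right)} = 3 + \frac{1}{4 + 2 V}$ ($x{\left(V \right)} = 3 + \frac{1}{V + \left(4 + V\right)} = 3 + \frac{1}{4 + 2 V}$)
$\left(x{\left(a{\left(2,-3 \right)} \right)} - 103\right)^{2} = \left(\frac{13 + 6 \cdot 2}{2 \left(2 + 2\right)} - 103\right)^{2} = \left(\frac{13 + 12}{2 \cdot 4} - 103\right)^{2} = \left(\frac{1}{2} \cdot \frac{1}{4} \cdot 25 - 103\right)^{2} = \left(\frac{25}{8} - 103\right)^{2} = \left(- \frac{799}{8}\right)^{2} = \frac{638401}{64}$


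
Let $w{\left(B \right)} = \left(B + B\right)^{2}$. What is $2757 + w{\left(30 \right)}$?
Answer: $6357$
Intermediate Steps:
$w{\left(B \right)} = 4 B^{2}$ ($w{\left(B \right)} = \left(2 B\right)^{2} = 4 B^{2}$)
$2757 + w{\left(30 \right)} = 2757 + 4 \cdot 30^{2} = 2757 + 4 \cdot 900 = 2757 + 3600 = 6357$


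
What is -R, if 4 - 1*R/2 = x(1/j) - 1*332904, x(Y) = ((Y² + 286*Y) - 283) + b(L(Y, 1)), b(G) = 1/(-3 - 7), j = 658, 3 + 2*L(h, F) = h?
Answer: -721297816157/1082410 ≈ -6.6638e+5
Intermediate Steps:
L(h, F) = -3/2 + h/2
b(G) = -⅒ (b(G) = 1/(-10) = -⅒)
x(Y) = -2831/10 + Y² + 286*Y (x(Y) = ((Y² + 286*Y) - 283) - ⅒ = (-283 + Y² + 286*Y) - ⅒ = -2831/10 + Y² + 286*Y)
R = 721297816157/1082410 (R = 8 - 2*((-2831/10 + (1/658)² + 286/658) - 1*332904) = 8 - 2*((-2831/10 + (1/658)² + 286*(1/658)) - 332904) = 8 - 2*((-2831/10 + 1/432964 + 143/329) - 332904) = 8 - 2*(-611919597/2164820 - 332904) = 8 - 2*(-721289156877/2164820) = 8 + 721289156877/1082410 = 721297816157/1082410 ≈ 6.6638e+5)
-R = -1*721297816157/1082410 = -721297816157/1082410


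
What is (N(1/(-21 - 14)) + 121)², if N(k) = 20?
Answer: 19881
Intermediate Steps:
(N(1/(-21 - 14)) + 121)² = (20 + 121)² = 141² = 19881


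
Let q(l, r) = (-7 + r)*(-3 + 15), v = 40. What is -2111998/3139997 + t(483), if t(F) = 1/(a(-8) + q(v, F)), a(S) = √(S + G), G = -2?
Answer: (-301714*√10 + 1722941797*I)/(448571*(√10 - 5712*I)) ≈ -0.67244 - 9.6922e-8*I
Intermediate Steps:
a(S) = √(-2 + S) (a(S) = √(S - 2) = √(-2 + S))
q(l, r) = -84 + 12*r (q(l, r) = (-7 + r)*12 = -84 + 12*r)
t(F) = 1/(-84 + 12*F + I*√10) (t(F) = 1/(√(-2 - 8) + (-84 + 12*F)) = 1/(√(-10) + (-84 + 12*F)) = 1/(I*√10 + (-84 + 12*F)) = 1/(-84 + 12*F + I*√10))
-2111998/3139997 + t(483) = -2111998/3139997 + 1/(-84 + 12*483 + I*√10) = -2111998*1/3139997 + 1/(-84 + 5796 + I*√10) = -301714/448571 + 1/(5712 + I*√10)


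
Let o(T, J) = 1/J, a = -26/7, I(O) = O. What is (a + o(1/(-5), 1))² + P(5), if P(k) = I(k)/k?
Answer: 410/49 ≈ 8.3673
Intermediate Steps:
a = -26/7 (a = -26*⅐ = -26/7 ≈ -3.7143)
P(k) = 1 (P(k) = k/k = 1)
(a + o(1/(-5), 1))² + P(5) = (-26/7 + 1/1)² + 1 = (-26/7 + 1)² + 1 = (-19/7)² + 1 = 361/49 + 1 = 410/49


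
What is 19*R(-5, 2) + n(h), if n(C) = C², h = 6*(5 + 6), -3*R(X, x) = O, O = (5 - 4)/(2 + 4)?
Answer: 78389/18 ≈ 4354.9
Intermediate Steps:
O = ⅙ (O = 1/6 = 1*(⅙) = ⅙ ≈ 0.16667)
R(X, x) = -1/18 (R(X, x) = -⅓*⅙ = -1/18)
h = 66 (h = 6*11 = 66)
19*R(-5, 2) + n(h) = 19*(-1/18) + 66² = -19/18 + 4356 = 78389/18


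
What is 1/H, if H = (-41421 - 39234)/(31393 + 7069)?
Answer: -38462/80655 ≈ -0.47687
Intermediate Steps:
H = -80655/38462 ≈ -2.0970
1/H = 1/(-80655/38462) = -38462/80655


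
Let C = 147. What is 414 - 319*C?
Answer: -46479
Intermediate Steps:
414 - 319*C = 414 - 319*147 = 414 - 46893 = -46479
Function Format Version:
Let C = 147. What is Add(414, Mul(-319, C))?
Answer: -46479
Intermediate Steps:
Add(414, Mul(-319, C)) = Add(414, Mul(-319, 147)) = Add(414, -46893) = -46479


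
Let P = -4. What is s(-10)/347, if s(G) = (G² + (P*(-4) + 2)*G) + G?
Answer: -90/347 ≈ -0.25937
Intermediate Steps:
s(G) = G² + 19*G (s(G) = (G² + (-4*(-4) + 2)*G) + G = (G² + (16 + 2)*G) + G = (G² + 18*G) + G = G² + 19*G)
s(-10)/347 = -10*(19 - 10)/347 = -10*9*(1/347) = -90*1/347 = -90/347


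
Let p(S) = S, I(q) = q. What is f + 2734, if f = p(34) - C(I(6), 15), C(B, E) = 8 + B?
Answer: 2754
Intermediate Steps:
f = 20 (f = 34 - (8 + 6) = 34 - 1*14 = 34 - 14 = 20)
f + 2734 = 20 + 2734 = 2754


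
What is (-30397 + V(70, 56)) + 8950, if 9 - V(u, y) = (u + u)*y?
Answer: -29278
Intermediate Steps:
V(u, y) = 9 - 2*u*y (V(u, y) = 9 - (u + u)*y = 9 - 2*u*y)
(-30397 + V(70, 56)) + 8950 = (-30397 + (9 - 2*70*56)) + 8950 = (-30397 + (9 - 7840)) + 8950 = (-30397 - 7831) + 8950 = -38228 + 8950 = -29278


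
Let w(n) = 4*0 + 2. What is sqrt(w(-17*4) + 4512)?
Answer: sqrt(4514) ≈ 67.186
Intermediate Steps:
w(n) = 2 (w(n) = 0 + 2 = 2)
sqrt(w(-17*4) + 4512) = sqrt(2 + 4512) = sqrt(4514)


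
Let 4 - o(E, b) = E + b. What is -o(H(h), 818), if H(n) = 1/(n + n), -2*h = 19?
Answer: 15465/19 ≈ 813.95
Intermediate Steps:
h = -19/2 (h = -1/2*19 = -19/2 ≈ -9.5000)
H(n) = 1/(2*n)
o(E, b) = 4 - E - b (o(E, b) = 4 - (E + b) = 4 + (-E - b) = 4 - E - b)
-o(H(h), 818) = -(4 - 1/(2*(-19/2)) - 1*818) = -(4 - (-2)/(2*19) - 818) = -(4 - 1*(-1/19) - 818) = -(4 + 1/19 - 818) = -1*(-15465/19) = 15465/19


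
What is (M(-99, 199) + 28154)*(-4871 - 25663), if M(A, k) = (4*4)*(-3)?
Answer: -858188604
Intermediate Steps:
M(A, k) = -48 (M(A, k) = 16*(-3) = -48)
(M(-99, 199) + 28154)*(-4871 - 25663) = (-48 + 28154)*(-4871 - 25663) = 28106*(-30534) = -858188604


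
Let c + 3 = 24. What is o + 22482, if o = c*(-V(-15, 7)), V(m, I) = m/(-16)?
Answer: 359397/16 ≈ 22462.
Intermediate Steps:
V(m, I) = -m/16 (V(m, I) = m*(-1/16) = -m/16)
c = 21 (c = -3 + 24 = 21)
o = -315/16 (o = 21*(-(-1)*(-15)/16) = 21*(-1*15/16) = 21*(-15/16) = -315/16 ≈ -19.688)
o + 22482 = -315/16 + 22482 = 359397/16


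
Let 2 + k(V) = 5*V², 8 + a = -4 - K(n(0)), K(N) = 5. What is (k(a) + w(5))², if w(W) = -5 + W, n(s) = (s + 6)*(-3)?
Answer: 2082249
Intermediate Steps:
n(s) = -18 - 3*s (n(s) = (6 + s)*(-3) = -18 - 3*s)
a = -17 (a = -8 + (-4 - 1*5) = -8 + (-4 - 5) = -8 - 9 = -17)
k(V) = -2 + 5*V²
(k(a) + w(5))² = ((-2 + 5*(-17)²) + (-5 + 5))² = ((-2 + 5*289) + 0)² = ((-2 + 1445) + 0)² = (1443 + 0)² = 1443² = 2082249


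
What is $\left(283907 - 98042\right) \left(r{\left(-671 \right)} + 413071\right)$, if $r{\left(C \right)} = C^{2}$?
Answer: $160459484880$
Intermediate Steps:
$\left(283907 - 98042\right) \left(r{\left(-671 \right)} + 413071\right) = \left(283907 - 98042\right) \left(\left(-671\right)^{2} + 413071\right) = 185865 \left(450241 + 413071\right) = 185865 \cdot 863312 = 160459484880$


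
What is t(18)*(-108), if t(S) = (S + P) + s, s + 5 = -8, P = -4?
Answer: -108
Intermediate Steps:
s = -13 (s = -5 - 8 = -13)
t(S) = -17 + S (t(S) = (S - 4) - 13 = (-4 + S) - 13 = -17 + S)
t(18)*(-108) = (-17 + 18)*(-108) = 1*(-108) = -108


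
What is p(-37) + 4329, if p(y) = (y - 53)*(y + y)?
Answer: 10989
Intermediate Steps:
p(y) = 2*y*(-53 + y) (p(y) = (-53 + y)*(2*y) = 2*y*(-53 + y))
p(-37) + 4329 = 2*(-37)*(-53 - 37) + 4329 = 2*(-37)*(-90) + 4329 = 6660 + 4329 = 10989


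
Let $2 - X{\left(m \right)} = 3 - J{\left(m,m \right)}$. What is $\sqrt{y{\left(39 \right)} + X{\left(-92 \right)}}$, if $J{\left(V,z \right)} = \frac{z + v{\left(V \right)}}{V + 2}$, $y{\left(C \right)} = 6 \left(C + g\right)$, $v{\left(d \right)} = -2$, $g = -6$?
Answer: $\frac{4 \sqrt{2785}}{15} \approx 14.073$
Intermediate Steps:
$y{\left(C \right)} = -36 + 6 C$ ($y{\left(C \right)} = 6 \left(C - 6\right) = 6 \left(-6 + C\right) = -36 + 6 C$)
$J{\left(V,z \right)} = \frac{-2 + z}{2 + V}$ ($J{\left(V,z \right)} = \frac{z - 2}{V + 2} = \frac{-2 + z}{2 + V}$)
$X{\left(m \right)} = -1 + \frac{-2 + m}{2 + m}$ ($X{\left(m \right)} = 2 - \left(3 - \frac{-2 + m}{2 + m}\right) = 2 + \left(-3 + \frac{-2 + m}{2 + m}\right) = -1 + \frac{-2 + m}{2 + m}$)
$\sqrt{y{\left(39 \right)} + X{\left(-92 \right)}} = \sqrt{\left(-36 + 6 \cdot 39\right) - \frac{4}{2 - 92}} = \sqrt{\left(-36 + 234\right) - \frac{4}{-90}} = \sqrt{198 - - \frac{2}{45}} = \sqrt{198 + \frac{2}{45}} = \sqrt{\frac{8912}{45}} = \frac{4 \sqrt{2785}}{15}$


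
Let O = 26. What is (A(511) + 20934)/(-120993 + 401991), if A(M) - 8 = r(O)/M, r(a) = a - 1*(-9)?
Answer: 1528771/20512854 ≈ 0.074528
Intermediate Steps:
r(a) = 9 + a (r(a) = a + 9 = 9 + a)
A(M) = 8 + 35/M (A(M) = 8 + (9 + 26)/M = 8 + 35/M)
(A(511) + 20934)/(-120993 + 401991) = ((8 + 35/511) + 20934)/(-120993 + 401991) = ((8 + 35*(1/511)) + 20934)/280998 = ((8 + 5/73) + 20934)*(1/280998) = (589/73 + 20934)*(1/280998) = (1528771/73)*(1/280998) = 1528771/20512854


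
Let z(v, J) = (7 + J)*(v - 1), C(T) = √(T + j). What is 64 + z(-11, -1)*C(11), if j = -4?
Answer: 64 - 72*√7 ≈ -126.49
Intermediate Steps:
C(T) = √(-4 + T) (C(T) = √(T - 4) = √(-4 + T))
z(v, J) = (-1 + v)*(7 + J) (z(v, J) = (7 + J)*(-1 + v) = (-1 + v)*(7 + J))
64 + z(-11, -1)*C(11) = 64 + (-7 - 1*(-1) + 7*(-11) - 1*(-11))*√(-4 + 11) = 64 + (-7 + 1 - 77 + 11)*√7 = 64 - 72*√7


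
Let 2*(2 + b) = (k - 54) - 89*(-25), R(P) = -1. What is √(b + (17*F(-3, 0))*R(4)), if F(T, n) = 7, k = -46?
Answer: √3766/2 ≈ 30.684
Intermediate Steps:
b = 2121/2 (b = -2 + ((-46 - 54) - 89*(-25))/2 = -2 + (-100 + 2225)/2 = -2 + (½)*2125 = -2 + 2125/2 = 2121/2 ≈ 1060.5)
√(b + (17*F(-3, 0))*R(4)) = √(2121/2 + (17*7)*(-1)) = √(2121/2 + 119*(-1)) = √(2121/2 - 119) = √(1883/2) = √3766/2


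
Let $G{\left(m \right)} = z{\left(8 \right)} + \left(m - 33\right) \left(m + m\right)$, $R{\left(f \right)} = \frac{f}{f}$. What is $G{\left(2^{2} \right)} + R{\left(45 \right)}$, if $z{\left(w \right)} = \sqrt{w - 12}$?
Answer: $-231 + 2 i \approx -231.0 + 2.0 i$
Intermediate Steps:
$z{\left(w \right)} = \sqrt{-12 + w}$
$R{\left(f \right)} = 1$
$G{\left(m \right)} = 2 i + 2 m \left(-33 + m\right)$ ($G{\left(m \right)} = \sqrt{-12 + 8} + \left(m - 33\right) \left(m + m\right) = \sqrt{-4} + \left(-33 + m\right) 2 m = 2 i + 2 m \left(-33 + m\right)$)
$G{\left(2^{2} \right)} + R{\left(45 \right)} = \left(- 66 \cdot 2^{2} + 2 i + 2 \left(2^{2}\right)^{2}\right) + 1 = \left(\left(-66\right) 4 + 2 i + 2 \cdot 4^{2}\right) + 1 = \left(-264 + 2 i + 2 \cdot 16\right) + 1 = \left(-264 + 2 i + 32\right) + 1 = \left(-232 + 2 i\right) + 1 = -231 + 2 i$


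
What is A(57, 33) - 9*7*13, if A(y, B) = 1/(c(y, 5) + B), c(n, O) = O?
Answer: -31121/38 ≈ -818.97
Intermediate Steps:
A(y, B) = 1/(5 + B)
A(57, 33) - 9*7*13 = 1/(5 + 33) - 9*7*13 = 1/38 - 63*13 = 1/38 - 819 = -31121/38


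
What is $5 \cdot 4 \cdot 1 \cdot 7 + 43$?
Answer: $183$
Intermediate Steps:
$5 \cdot 4 \cdot 1 \cdot 7 + 43 = 20 \cdot 1 \cdot 7 + 43 = 20 \cdot 7 + 43 = 140 + 43 = 183$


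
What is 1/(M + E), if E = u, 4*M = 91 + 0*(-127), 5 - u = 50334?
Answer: -4/201225 ≈ -1.9878e-5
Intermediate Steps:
u = -50329 (u = 5 - 1*50334 = 5 - 50334 = -50329)
M = 91/4 (M = (91 + 0*(-127))/4 = (91 + 0)/4 = (1/4)*91 = 91/4 ≈ 22.750)
E = -50329
1/(M + E) = 1/(91/4 - 50329) = 1/(-201225/4) = -4/201225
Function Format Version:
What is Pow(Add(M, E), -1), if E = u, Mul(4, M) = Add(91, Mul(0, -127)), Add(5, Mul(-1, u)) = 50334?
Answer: Rational(-4, 201225) ≈ -1.9878e-5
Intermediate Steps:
u = -50329 (u = Add(5, Mul(-1, 50334)) = Add(5, -50334) = -50329)
M = Rational(91, 4) (M = Mul(Rational(1, 4), Add(91, Mul(0, -127))) = Mul(Rational(1, 4), Add(91, 0)) = Mul(Rational(1, 4), 91) = Rational(91, 4) ≈ 22.750)
E = -50329
Pow(Add(M, E), -1) = Pow(Add(Rational(91, 4), -50329), -1) = Pow(Rational(-201225, 4), -1) = Rational(-4, 201225)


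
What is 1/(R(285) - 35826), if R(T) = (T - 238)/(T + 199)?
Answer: -484/17339737 ≈ -2.7913e-5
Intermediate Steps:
R(T) = (-238 + T)/(199 + T)
1/(R(285) - 35826) = 1/((-238 + 285)/(199 + 285) - 35826) = 1/(47/484 - 35826) = 1/(-17339737/484) = -484/17339737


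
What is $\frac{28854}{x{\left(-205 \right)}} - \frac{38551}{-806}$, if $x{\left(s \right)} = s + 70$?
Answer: $- \frac{2005771}{12090} \approx -165.9$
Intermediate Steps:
$x{\left(s \right)} = 70 + s$
$\frac{28854}{x{\left(-205 \right)}} - \frac{38551}{-806} = \frac{28854}{70 - 205} - \frac{38551}{-806} = \frac{28854}{-135} - - \frac{38551}{806} = 28854 \left(- \frac{1}{135}\right) + \frac{38551}{806} = - \frac{3206}{15} + \frac{38551}{806} = - \frac{2005771}{12090}$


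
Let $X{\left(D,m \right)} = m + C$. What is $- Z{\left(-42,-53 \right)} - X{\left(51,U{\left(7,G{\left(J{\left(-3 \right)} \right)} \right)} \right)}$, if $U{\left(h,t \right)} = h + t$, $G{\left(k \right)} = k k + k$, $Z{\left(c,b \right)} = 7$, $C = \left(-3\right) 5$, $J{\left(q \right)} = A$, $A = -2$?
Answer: $-1$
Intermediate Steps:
$J{\left(q \right)} = -2$
$C = -15$
$G{\left(k \right)} = k + k^{2}$ ($G{\left(k \right)} = k^{2} + k = k + k^{2}$)
$X{\left(D,m \right)} = -15 + m$ ($X{\left(D,m \right)} = m - 15 = -15 + m$)
$- Z{\left(-42,-53 \right)} - X{\left(51,U{\left(7,G{\left(J{\left(-3 \right)} \right)} \right)} \right)} = \left(-1\right) 7 - \left(-15 + \left(7 - 2 \left(1 - 2\right)\right)\right) = -7 - \left(-15 + \left(7 - -2\right)\right) = -7 - \left(-15 + \left(7 + 2\right)\right) = -7 - \left(-15 + 9\right) = -7 - -6 = -7 + 6 = -1$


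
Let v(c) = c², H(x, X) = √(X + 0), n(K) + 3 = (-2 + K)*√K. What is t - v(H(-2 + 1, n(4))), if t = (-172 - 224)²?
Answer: 156815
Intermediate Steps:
n(K) = -3 + √K*(-2 + K) (n(K) = -3 + (-2 + K)*√K = -3 + √K*(-2 + K))
H(x, X) = √X
t = 156816 (t = (-396)² = 156816)
t - v(H(-2 + 1, n(4))) = 156816 - (√(-3 + 4^(3/2) - 2*√4))² = 156816 - (√(-3 + 8 - 2*2))² = 156816 - (√(-3 + 8 - 4))² = 156816 - (√1)² = 156816 - 1*1² = 156816 - 1*1 = 156816 - 1 = 156815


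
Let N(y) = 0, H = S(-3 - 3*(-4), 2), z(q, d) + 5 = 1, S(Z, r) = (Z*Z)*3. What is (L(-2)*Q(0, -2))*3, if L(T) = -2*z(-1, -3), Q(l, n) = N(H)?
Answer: 0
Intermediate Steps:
S(Z, r) = 3*Z**2 (S(Z, r) = Z**2*3 = 3*Z**2)
z(q, d) = -4 (z(q, d) = -5 + 1 = -4)
H = 243 (H = 3*(-3 - 3*(-4))**2 = 3*(-3 + 12)**2 = 3*9**2 = 3*81 = 243)
Q(l, n) = 0
L(T) = 8 (L(T) = -2*(-4) = 8)
(L(-2)*Q(0, -2))*3 = (8*0)*3 = 0*3 = 0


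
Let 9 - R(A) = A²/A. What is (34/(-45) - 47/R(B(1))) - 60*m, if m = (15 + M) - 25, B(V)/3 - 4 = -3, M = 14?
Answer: -22373/90 ≈ -248.59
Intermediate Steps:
B(V) = 3 (B(V) = 12 + 3*(-3) = 12 - 9 = 3)
R(A) = 9 - A (R(A) = 9 - A²/A = 9 - A)
m = 4 (m = (15 + 14) - 25 = 29 - 25 = 4)
(34/(-45) - 47/R(B(1))) - 60*m = (34/(-45) - 47/(9 - 1*3)) - 60*4 = (34*(-1/45) - 47/(9 - 3)) - 240 = (-34/45 - 47/6) - 240 = -773/90 - 240 = -22373/90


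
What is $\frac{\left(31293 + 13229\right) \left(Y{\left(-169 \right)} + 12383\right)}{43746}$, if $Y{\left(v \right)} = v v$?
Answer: $\frac{303818128}{7291} \approx 41670.0$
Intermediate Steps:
$Y{\left(v \right)} = v^{2}$
$\frac{\left(31293 + 13229\right) \left(Y{\left(-169 \right)} + 12383\right)}{43746} = \frac{\left(31293 + 13229\right) \left(\left(-169\right)^{2} + 12383\right)}{43746} = 44522 \left(28561 + 12383\right) \frac{1}{43746} = 44522 \cdot 40944 \cdot \frac{1}{43746} = 1822908768 \cdot \frac{1}{43746} = \frac{303818128}{7291}$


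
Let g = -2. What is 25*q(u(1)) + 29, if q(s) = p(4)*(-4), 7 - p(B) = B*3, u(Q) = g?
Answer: 529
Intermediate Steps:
u(Q) = -2
p(B) = 7 - 3*B (p(B) = 7 - B*3 = 7 - 3*B)
q(s) = 20 (q(s) = (7 - 3*4)*(-4) = (7 - 12)*(-4) = -5*(-4) = 20)
25*q(u(1)) + 29 = 25*20 + 29 = 500 + 29 = 529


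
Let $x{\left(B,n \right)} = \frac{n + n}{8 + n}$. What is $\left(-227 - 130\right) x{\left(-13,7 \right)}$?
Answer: $- \frac{1666}{5} \approx -333.2$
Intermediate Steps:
$x{\left(B,n \right)} = \frac{2 n}{8 + n}$
$\left(-227 - 130\right) x{\left(-13,7 \right)} = \left(-227 - 130\right) 2 \cdot 7 \frac{1}{8 + 7} = \left(-227 - 130\right) 2 \cdot 7 \cdot \frac{1}{15} = \left(-357\right) \frac{14}{15} = - \frac{1666}{5}$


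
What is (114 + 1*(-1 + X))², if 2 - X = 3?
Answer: 12544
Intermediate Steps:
X = -1 (X = 2 - 1*3 = 2 - 3 = -1)
(114 + 1*(-1 + X))² = (114 + 1*(-1 - 1))² = (114 + 1*(-2))² = (114 - 2)² = 112² = 12544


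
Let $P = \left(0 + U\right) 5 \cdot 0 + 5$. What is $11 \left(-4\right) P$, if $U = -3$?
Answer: $-220$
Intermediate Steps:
$P = 5$ ($P = \left(0 - 3\right) 5 \cdot 0 + 5 = \left(-3\right) 5 \cdot 0 + 5 = \left(-15\right) 0 + 5 = 0 + 5 = 5$)
$11 \left(-4\right) P = 11 \left(-4\right) 5 = \left(-44\right) 5 = -220$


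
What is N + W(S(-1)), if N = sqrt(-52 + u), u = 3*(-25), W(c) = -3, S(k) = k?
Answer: -3 + I*sqrt(127) ≈ -3.0 + 11.269*I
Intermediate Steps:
u = -75
N = I*sqrt(127) (N = sqrt(-52 - 75) = sqrt(-127) = I*sqrt(127) ≈ 11.269*I)
N + W(S(-1)) = I*sqrt(127) - 3 = -3 + I*sqrt(127)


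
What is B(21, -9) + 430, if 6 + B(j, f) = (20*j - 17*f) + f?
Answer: 988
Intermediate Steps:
B(j, f) = -6 - 16*f + 20*j (B(j, f) = -6 + ((20*j - 17*f) + f) = -6 + ((-17*f + 20*j) + f) = -6 + (-16*f + 20*j) = -6 - 16*f + 20*j)
B(21, -9) + 430 = (-6 - 16*(-9) + 20*21) + 430 = (-6 + 144 + 420) + 430 = 558 + 430 = 988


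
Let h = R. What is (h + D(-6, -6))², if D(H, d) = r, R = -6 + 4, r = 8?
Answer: 36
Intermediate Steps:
R = -2
D(H, d) = 8
h = -2
(h + D(-6, -6))² = (-2 + 8)² = 6² = 36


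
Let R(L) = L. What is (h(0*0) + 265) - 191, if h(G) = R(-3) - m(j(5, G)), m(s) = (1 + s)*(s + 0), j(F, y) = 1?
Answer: 69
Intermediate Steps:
m(s) = s*(1 + s) (m(s) = (1 + s)*s = s*(1 + s))
h(G) = -5 (h(G) = -3 - (1 + 1) = -3 - 2 = -5)
(h(0*0) + 265) - 191 = (-5 + 265) - 191 = 260 - 191 = 69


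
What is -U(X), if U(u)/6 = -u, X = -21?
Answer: -126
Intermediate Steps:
U(u) = -6*u (U(u) = 6*(-u) = -6*u)
-U(X) = -(-6)*(-21) = -1*126 = -126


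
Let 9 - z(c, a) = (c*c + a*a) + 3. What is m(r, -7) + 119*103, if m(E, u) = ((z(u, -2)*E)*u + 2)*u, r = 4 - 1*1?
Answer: 5334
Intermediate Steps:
z(c, a) = 6 - a² - c² (z(c, a) = 9 - ((c*c + a*a) + 3) = 9 - ((c² + a²) + 3) = 9 - ((a² + c²) + 3) = 9 - (3 + a² + c²) = 9 + (-3 - a² - c²) = 6 - a² - c²)
r = 3 (r = 4 - 1 = 3)
m(E, u) = u*(2 + E*u*(2 - u²)) (m(E, u) = (((6 - 1*(-2)² - u²)*E)*u + 2)*u = (((6 - 1*4 - u²)*E)*u + 2)*u = (((6 - 4 - u²)*E)*u + 2)*u = (((2 - u²)*E)*u + 2)*u = ((E*(2 - u²))*u + 2)*u = (E*u*(2 - u²) + 2)*u = (2 + E*u*(2 - u²))*u = u*(2 + E*u*(2 - u²)))
m(r, -7) + 119*103 = -1*(-7)*(-2 + 3*(-7)*(-2 + (-7)²)) + 119*103 = -1*(-7)*(-2 + 3*(-7)*(-2 + 49)) + 12257 = -1*(-7)*(-2 + 3*(-7)*47) + 12257 = -1*(-7)*(-2 - 987) + 12257 = -1*(-7)*(-989) + 12257 = -6923 + 12257 = 5334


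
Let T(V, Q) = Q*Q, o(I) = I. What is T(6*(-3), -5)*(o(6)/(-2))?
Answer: -75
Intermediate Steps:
T(V, Q) = Q²
T(6*(-3), -5)*(o(6)/(-2)) = (-5)²*(6/(-2)) = 25*(6*(-½)) = 25*(-3) = -75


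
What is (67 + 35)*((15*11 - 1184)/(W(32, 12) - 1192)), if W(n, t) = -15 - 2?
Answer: 34646/403 ≈ 85.970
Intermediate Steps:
W(n, t) = -17
(67 + 35)*((15*11 - 1184)/(W(32, 12) - 1192)) = (67 + 35)*((15*11 - 1184)/(-17 - 1192)) = 102*((165 - 1184)/(-1209)) = 102*(-1019*(-1/1209)) = 102*(1019/1209) = 34646/403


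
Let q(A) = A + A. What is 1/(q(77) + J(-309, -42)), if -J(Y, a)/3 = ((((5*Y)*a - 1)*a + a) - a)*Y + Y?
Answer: -1/2526387245 ≈ -3.9582e-10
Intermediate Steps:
q(A) = 2*A
J(Y, a) = -3*Y - 3*Y*a*(-1 + 5*Y*a) (J(Y, a) = -3*(((((5*Y)*a - 1)*a + a) - a)*Y + Y) = -3*((((5*Y*a - 1)*a + a) - a)*Y + Y) = -3*((((-1 + 5*Y*a)*a + a) - a)*Y + Y) = -3*(((a*(-1 + 5*Y*a) + a) - a)*Y + Y) = -3*(((a + a*(-1 + 5*Y*a)) - a)*Y + Y) = -3*((a*(-1 + 5*Y*a))*Y + Y) = -3*(Y*a*(-1 + 5*Y*a) + Y) = -3*(Y + Y*a*(-1 + 5*Y*a)) = -3*Y - 3*Y*a*(-1 + 5*Y*a))
1/(q(77) + J(-309, -42)) = 1/(2*77 + 3*(-309)*(-1 - 42 - 5*(-309)*(-42)²)) = 1/(154 + 3*(-309)*(-1 - 42 - 5*(-309)*1764)) = 1/(154 + 3*(-309)*(-1 - 42 + 2725380)) = 1/(154 + 3*(-309)*2725337) = 1/(154 - 2526387399) = 1/(-2526387245) = -1/2526387245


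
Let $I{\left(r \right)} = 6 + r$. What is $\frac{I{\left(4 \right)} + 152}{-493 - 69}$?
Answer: $- \frac{81}{281} \approx -0.28826$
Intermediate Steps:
$\frac{I{\left(4 \right)} + 152}{-493 - 69} = \frac{\left(6 + 4\right) + 152}{-493 - 69} = \frac{10 + 152}{-562} = 162 \left(- \frac{1}{562}\right) = - \frac{81}{281}$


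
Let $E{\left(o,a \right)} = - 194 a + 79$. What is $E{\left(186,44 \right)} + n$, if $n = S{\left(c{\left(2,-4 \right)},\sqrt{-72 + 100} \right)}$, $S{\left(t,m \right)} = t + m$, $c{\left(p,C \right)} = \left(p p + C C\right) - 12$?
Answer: $-8449 + 2 \sqrt{7} \approx -8443.7$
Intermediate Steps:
$c{\left(p,C \right)} = -12 + C^{2} + p^{2}$ ($c{\left(p,C \right)} = \left(p^{2} + C^{2}\right) - 12 = \left(C^{2} + p^{2}\right) - 12 = -12 + C^{2} + p^{2}$)
$S{\left(t,m \right)} = m + t$
$E{\left(o,a \right)} = 79 - 194 a$
$n = 8 + 2 \sqrt{7}$ ($n = \sqrt{-72 + 100} + \left(-12 + \left(-4\right)^{2} + 2^{2}\right) = \sqrt{28} + \left(-12 + 16 + 4\right) = 2 \sqrt{7} + 8 = 8 + 2 \sqrt{7} \approx 13.292$)
$E{\left(186,44 \right)} + n = \left(79 - 8536\right) + \left(8 + 2 \sqrt{7}\right) = -8457 + \left(8 + 2 \sqrt{7}\right) = -8449 + 2 \sqrt{7}$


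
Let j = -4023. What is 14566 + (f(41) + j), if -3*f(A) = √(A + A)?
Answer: 10543 - √82/3 ≈ 10540.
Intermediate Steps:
f(A) = -√2*√A/3 (f(A) = -√(A + A)/3 = -√2*√A/3)
14566 + (f(41) + j) = 14566 + (-√2*√41/3 - 4023) = 14566 + (-√82/3 - 4023) = 14566 + (-4023 - √82/3) = 10543 - √82/3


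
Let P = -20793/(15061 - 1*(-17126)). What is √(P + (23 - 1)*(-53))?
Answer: I*√134294302905/10729 ≈ 34.156*I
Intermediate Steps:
P = -6931/10729 (P = -20793/(15061 + 17126) = -20793/32187 = -20793*1/32187 = -6931/10729 ≈ -0.64601)
√(P + (23 - 1)*(-53)) = √(-6931/10729 + (23 - 1)*(-53)) = √(-6931/10729 + 22*(-53)) = √(-6931/10729 - 1166) = √(-12516945/10729) = I*√134294302905/10729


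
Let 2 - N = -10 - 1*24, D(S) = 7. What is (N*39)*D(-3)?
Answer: 9828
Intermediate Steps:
N = 36 (N = 2 - (-10 - 1*24) = 2 - (-10 - 24) = 2 - 1*(-34) = 2 + 34 = 36)
(N*39)*D(-3) = (36*39)*7 = 1404*7 = 9828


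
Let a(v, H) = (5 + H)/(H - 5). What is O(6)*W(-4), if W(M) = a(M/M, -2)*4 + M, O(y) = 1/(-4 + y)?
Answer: -20/7 ≈ -2.8571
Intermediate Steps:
a(v, H) = (5 + H)/(-5 + H)
W(M) = -12/7 + M (W(M) = ((5 - 2)/(-5 - 2))*4 + M = (3/(-7))*4 + M = -⅐*3*4 + M = -3/7*4 + M = -12/7 + M)
O(6)*W(-4) = (-12/7 - 4)/(-4 + 6) = -40/7/2 = (½)*(-40/7) = -20/7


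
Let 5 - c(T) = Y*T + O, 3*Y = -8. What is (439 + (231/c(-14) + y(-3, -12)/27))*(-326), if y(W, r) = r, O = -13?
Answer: -36298307/261 ≈ -1.3907e+5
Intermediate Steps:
Y = -8/3 (Y = (⅓)*(-8) = -8/3 ≈ -2.6667)
c(T) = 18 + 8*T/3 (c(T) = 5 - (-8*T/3 - 13) = 5 - (-13 - 8*T/3) = 5 + (13 + 8*T/3) = 18 + 8*T/3)
(439 + (231/c(-14) + y(-3, -12)/27))*(-326) = (439 + (231/(18 + (8/3)*(-14)) - 12/27))*(-326) = (439 + (231/(18 - 112/3) - 12*1/27))*(-326) = (439 + (231/(-58/3) - 4/9))*(-326) = (439 + (231*(-3/58) - 4/9))*(-326) = (439 + (-693/58 - 4/9))*(-326) = (439 - 6469/522)*(-326) = (222689/522)*(-326) = -36298307/261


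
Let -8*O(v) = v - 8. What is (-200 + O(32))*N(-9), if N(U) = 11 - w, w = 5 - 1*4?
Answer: -2030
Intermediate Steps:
w = 1 (w = 5 - 4 = 1)
N(U) = 10 (N(U) = 11 - 1*1 = 11 - 1 = 10)
O(v) = 1 - v/8 (O(v) = -(v - 8)/8 = -(-8 + v)/8 = 1 - v/8)
(-200 + O(32))*N(-9) = (-200 + (1 - ⅛*32))*10 = (-200 + (1 - 4))*10 = (-200 - 3)*10 = -203*10 = -2030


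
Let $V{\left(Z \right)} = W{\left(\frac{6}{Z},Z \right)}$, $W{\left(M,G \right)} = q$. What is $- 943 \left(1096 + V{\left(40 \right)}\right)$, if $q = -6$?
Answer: $-1027870$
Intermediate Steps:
$W{\left(M,G \right)} = -6$
$V{\left(Z \right)} = -6$
$- 943 \left(1096 + V{\left(40 \right)}\right) = - 943 \left(1096 - 6\right) = \left(-943\right) 1090 = -1027870$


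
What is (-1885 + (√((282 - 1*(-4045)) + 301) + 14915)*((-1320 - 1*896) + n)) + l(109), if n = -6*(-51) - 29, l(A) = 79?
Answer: -28921991 - 3878*√1157 ≈ -2.9054e+7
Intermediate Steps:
n = 277 (n = 306 - 29 = 277)
(-1885 + (√((282 - 1*(-4045)) + 301) + 14915)*((-1320 - 1*896) + n)) + l(109) = (-1885 + (√((282 - 1*(-4045)) + 301) + 14915)*((-1320 - 1*896) + 277)) + 79 = (-1885 + (√((282 + 4045) + 301) + 14915)*((-1320 - 896) + 277)) + 79 = (-1885 + (√(4327 + 301) + 14915)*(-2216 + 277)) + 79 = (-1885 + (√4628 + 14915)*(-1939)) + 79 = (-1885 + (2*√1157 + 14915)*(-1939)) + 79 = (-1885 + (14915 + 2*√1157)*(-1939)) + 79 = (-1885 + (-28920185 - 3878*√1157)) + 79 = (-28922070 - 3878*√1157) + 79 = -28921991 - 3878*√1157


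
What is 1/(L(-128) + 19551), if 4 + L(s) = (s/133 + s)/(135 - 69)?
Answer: 4389/85783207 ≈ 5.1164e-5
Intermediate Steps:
L(s) = -4 + 67*s/4389 (L(s) = -4 + (s/133 + s)/(135 - 69) = -4 + (s*(1/133) + s)/66 = -4 + (s/133 + s)*(1/66) = -4 + (134*s/133)*(1/66) = -4 + 67*s/4389)
1/(L(-128) + 19551) = 1/((-4 + (67/4389)*(-128)) + 19551) = 1/((-4 - 8576/4389) + 19551) = 1/(-26132/4389 + 19551) = 1/(85783207/4389) = 4389/85783207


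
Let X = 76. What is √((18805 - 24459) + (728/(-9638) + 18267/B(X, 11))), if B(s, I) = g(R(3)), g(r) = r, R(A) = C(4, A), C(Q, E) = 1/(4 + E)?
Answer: √2838167981499/4819 ≈ 349.59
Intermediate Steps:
R(A) = 1/(4 + A)
B(s, I) = ⅐ (B(s, I) = 1/(4 + 3) = 1/7 = ⅐)
√((18805 - 24459) + (728/(-9638) + 18267/B(X, 11))) = √((18805 - 24459) + (728/(-9638) + 18267/(⅐))) = √(-5654 + (728*(-1/9638) + 18267*7)) = √(-5654 + (-364/4819 + 127869)) = √(-5654 + 616200347/4819) = √(588953721/4819) = √2838167981499/4819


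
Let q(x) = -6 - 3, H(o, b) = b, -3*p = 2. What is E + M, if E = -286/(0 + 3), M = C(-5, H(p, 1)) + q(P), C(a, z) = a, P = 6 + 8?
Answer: -328/3 ≈ -109.33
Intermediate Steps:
p = -⅔ (p = -⅓*2 = -⅔ ≈ -0.66667)
P = 14
q(x) = -9
M = -14 (M = -5 - 9 = -14)
E = -286/3 ≈ -95.333
E + M = -286/3 - 14 = -328/3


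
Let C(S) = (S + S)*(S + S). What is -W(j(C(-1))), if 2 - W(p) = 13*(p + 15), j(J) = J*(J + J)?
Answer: 609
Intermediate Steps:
C(S) = 4*S² (C(S) = (2*S)*(2*S) = 4*S²)
j(J) = 2*J² (j(J) = J*(2*J) = 2*J²)
W(p) = -193 - 13*p (W(p) = 2 - 13*(p + 15) = 2 - 13*(15 + p) = 2 - (195 + 13*p) = 2 + (-195 - 13*p) = -193 - 13*p)
-W(j(C(-1))) = -(-193 - 26*(4*(-1)²)²) = -(-193 - 26*(4*1)²) = -(-193 - 26*4²) = -(-193 - 26*16) = -(-193 - 13*32) = -(-193 - 416) = -1*(-609) = 609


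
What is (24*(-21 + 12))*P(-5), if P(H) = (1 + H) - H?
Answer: -216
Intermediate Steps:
P(H) = 1
(24*(-21 + 12))*P(-5) = (24*(-21 + 12))*1 = (24*(-9))*1 = -216*1 = -216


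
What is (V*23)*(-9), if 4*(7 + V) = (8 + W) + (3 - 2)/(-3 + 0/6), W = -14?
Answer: 7107/4 ≈ 1776.8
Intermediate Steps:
V = -103/12 (V = -7 + ((8 - 14) + (3 - 2)/(-3 + 0/6))/4 = -7 + (-6 + 1/(-3 + 0*(1/6)))/4 = -7 + (-6 + 1/(-3 + 0))/4 = -7 + (-6 + 1/(-3))/4 = -7 + (-6 + 1*(-1/3))/4 = -7 + (-6 - 1/3)/4 = -7 + (1/4)*(-19/3) = -7 - 19/12 = -103/12 ≈ -8.5833)
(V*23)*(-9) = -103/12*23*(-9) = -2369/12*(-9) = 7107/4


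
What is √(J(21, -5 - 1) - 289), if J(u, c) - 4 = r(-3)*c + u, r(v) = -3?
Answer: I*√246 ≈ 15.684*I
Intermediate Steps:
J(u, c) = 4 + u - 3*c (J(u, c) = 4 + (-3*c + u) = 4 + (u - 3*c) = 4 + u - 3*c)
√(J(21, -5 - 1) - 289) = √((4 + 21 - 3*(-5 - 1)) - 289) = √((4 + 21 - 3*(-6)) - 289) = √((4 + 21 + 18) - 289) = √(43 - 289) = √(-246) = I*√246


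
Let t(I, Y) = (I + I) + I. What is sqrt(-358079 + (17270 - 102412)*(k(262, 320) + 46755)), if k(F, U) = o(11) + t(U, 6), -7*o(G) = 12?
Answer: I*sqrt(199075369913)/7 ≈ 63740.0*I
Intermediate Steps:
o(G) = -12/7 (o(G) = -1/7*12 = -12/7)
t(I, Y) = 3*I (t(I, Y) = 2*I + I = 3*I)
k(F, U) = -12/7 + 3*U
sqrt(-358079 + (17270 - 102412)*(k(262, 320) + 46755)) = sqrt(-358079 + (17270 - 102412)*((-12/7 + 3*320) + 46755)) = sqrt(-358079 - 85142*((-12/7 + 960) + 46755)) = sqrt(-358079 - 85142*(6708/7 + 46755)) = sqrt(-358079 - 85142*333993/7) = sqrt(-358079 - 28436832006/7) = sqrt(-28439338559/7) = I*sqrt(199075369913)/7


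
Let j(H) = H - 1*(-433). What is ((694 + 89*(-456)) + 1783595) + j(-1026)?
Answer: 1743112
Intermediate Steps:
j(H) = 433 + H (j(H) = H + 433 = 433 + H)
((694 + 89*(-456)) + 1783595) + j(-1026) = ((694 + 89*(-456)) + 1783595) + (433 - 1026) = ((694 - 40584) + 1783595) - 593 = (-39890 + 1783595) - 593 = 1743705 - 593 = 1743112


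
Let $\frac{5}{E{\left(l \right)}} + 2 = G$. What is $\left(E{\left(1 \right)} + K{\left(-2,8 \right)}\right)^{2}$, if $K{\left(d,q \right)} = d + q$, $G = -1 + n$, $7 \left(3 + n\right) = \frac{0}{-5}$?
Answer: $\frac{961}{36} \approx 26.694$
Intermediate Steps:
$n = -3$ ($n = -3 + \frac{0 \frac{1}{-5}}{7} = -3 + \frac{0 \left(- \frac{1}{5}\right)}{7} = -3 + \frac{1}{7} \cdot 0 = -3 + 0 = -3$)
$G = -4$ ($G = -1 - 3 = -4$)
$E{\left(l \right)} = - \frac{5}{6}$ ($E{\left(l \right)} = \frac{5}{-2 - 4} = \frac{5}{-6} = 5 \left(- \frac{1}{6}\right) = - \frac{5}{6}$)
$\left(E{\left(1 \right)} + K{\left(-2,8 \right)}\right)^{2} = \left(- \frac{5}{6} + \left(-2 + 8\right)\right)^{2} = \left(- \frac{5}{6} + 6\right)^{2} = \left(\frac{31}{6}\right)^{2} = \frac{961}{36}$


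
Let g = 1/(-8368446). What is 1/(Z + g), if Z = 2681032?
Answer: 8368446/22436071516271 ≈ 3.7299e-7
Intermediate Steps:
g = -1/8368446 ≈ -1.1950e-7
1/(Z + g) = 1/(2681032 - 1/8368446) = 1/(22436071516271/8368446) = 8368446/22436071516271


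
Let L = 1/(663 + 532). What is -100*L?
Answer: -20/239 ≈ -0.083682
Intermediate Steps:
L = 1/1195 ≈ 0.00083682
-100*L = -100*1/1195 = -20/239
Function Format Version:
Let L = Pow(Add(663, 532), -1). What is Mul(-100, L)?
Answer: Rational(-20, 239) ≈ -0.083682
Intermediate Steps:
L = Rational(1, 1195) (L = Pow(1195, -1) = Rational(1, 1195) ≈ 0.00083682)
Mul(-100, L) = Mul(-100, Rational(1, 1195)) = Rational(-20, 239)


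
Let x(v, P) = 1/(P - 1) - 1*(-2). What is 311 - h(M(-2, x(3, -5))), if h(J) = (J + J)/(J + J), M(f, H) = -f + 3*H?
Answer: 310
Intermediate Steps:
x(v, P) = 2 + 1/(-1 + P) (x(v, P) = 1/(-1 + P) + 2 = 2 + 1/(-1 + P))
h(J) = 1 (h(J) = (2*J)/((2*J)) = (2*J)*(1/(2*J)) = 1)
311 - h(M(-2, x(3, -5))) = 311 - 1*1 = 311 - 1 = 310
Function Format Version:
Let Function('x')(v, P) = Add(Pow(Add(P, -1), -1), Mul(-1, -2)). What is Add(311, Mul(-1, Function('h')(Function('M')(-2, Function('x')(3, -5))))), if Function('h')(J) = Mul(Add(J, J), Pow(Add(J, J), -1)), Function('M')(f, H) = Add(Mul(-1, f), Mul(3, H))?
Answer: 310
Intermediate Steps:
Function('x')(v, P) = Add(2, Pow(Add(-1, P), -1)) (Function('x')(v, P) = Add(Pow(Add(-1, P), -1), 2) = Add(2, Pow(Add(-1, P), -1)))
Function('h')(J) = 1 (Function('h')(J) = Mul(Mul(2, J), Pow(Mul(2, J), -1)) = Mul(Mul(2, J), Mul(Rational(1, 2), Pow(J, -1))) = 1)
Add(311, Mul(-1, Function('h')(Function('M')(-2, Function('x')(3, -5))))) = Add(311, Mul(-1, 1)) = Add(311, -1) = 310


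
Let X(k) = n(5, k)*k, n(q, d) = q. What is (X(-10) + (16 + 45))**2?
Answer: 121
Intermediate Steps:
X(k) = 5*k
(X(-10) + (16 + 45))**2 = (5*(-10) + (16 + 45))**2 = (-50 + 61)**2 = 11**2 = 121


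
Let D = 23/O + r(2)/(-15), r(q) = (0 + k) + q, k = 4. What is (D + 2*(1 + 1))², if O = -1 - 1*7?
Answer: 841/1600 ≈ 0.52563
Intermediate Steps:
r(q) = 4 + q (r(q) = (0 + 4) + q = 4 + q)
O = -8 (O = -1 - 7 = -8)
D = -131/40 (D = 23/(-8) + (4 + 2)/(-15) = 23*(-⅛) + 6*(-1/15) = -23/8 - ⅖ = -131/40 ≈ -3.2750)
(D + 2*(1 + 1))² = (-131/40 + 2*(1 + 1))² = (-131/40 + 2*2)² = (-131/40 + 4)² = (29/40)² = 841/1600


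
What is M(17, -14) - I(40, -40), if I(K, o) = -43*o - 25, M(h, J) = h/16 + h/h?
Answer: -27087/16 ≈ -1692.9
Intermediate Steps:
M(h, J) = 1 + h/16 (M(h, J) = h*(1/16) + 1 = h/16 + 1 = 1 + h/16)
I(K, o) = -25 - 43*o
M(17, -14) - I(40, -40) = (1 + (1/16)*17) - (-25 - 43*(-40)) = (1 + 17/16) - (-25 + 1720) = 33/16 - 1*1695 = 33/16 - 1695 = -27087/16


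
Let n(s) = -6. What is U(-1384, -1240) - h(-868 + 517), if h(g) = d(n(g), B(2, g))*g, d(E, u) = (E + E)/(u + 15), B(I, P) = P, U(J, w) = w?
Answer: -34369/28 ≈ -1227.5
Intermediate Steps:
d(E, u) = 2*E/(15 + u) (d(E, u) = (2*E)/(15 + u) = 2*E/(15 + u))
h(g) = -12*g/(15 + g) (h(g) = (2*(-6)/(15 + g))*g = (-12/(15 + g))*g = -12*g/(15 + g))
U(-1384, -1240) - h(-868 + 517) = -1240 - (-12)*(-868 + 517)/(15 + (-868 + 517)) = -1240 - (-12)*(-351)/(15 - 351) = -1240 - (-12)*(-351)/(-336) = -1240 - (-12)*(-351)*(-1)/336 = -1240 - 1*(-351/28) = -1240 + 351/28 = -34369/28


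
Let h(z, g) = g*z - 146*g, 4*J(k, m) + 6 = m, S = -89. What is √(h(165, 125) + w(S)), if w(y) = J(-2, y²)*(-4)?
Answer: 2*I*√1385 ≈ 74.431*I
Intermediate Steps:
J(k, m) = -3/2 + m/4
h(z, g) = -146*g + g*z
w(y) = 6 - y² (w(y) = (-3/2 + y²/4)*(-4) = 6 - y²)
√(h(165, 125) + w(S)) = √(125*(-146 + 165) + (6 - 1*(-89)²)) = √(125*19 + (6 - 1*7921)) = √(2375 + (6 - 7921)) = √(2375 - 7915) = √(-5540) = 2*I*√1385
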